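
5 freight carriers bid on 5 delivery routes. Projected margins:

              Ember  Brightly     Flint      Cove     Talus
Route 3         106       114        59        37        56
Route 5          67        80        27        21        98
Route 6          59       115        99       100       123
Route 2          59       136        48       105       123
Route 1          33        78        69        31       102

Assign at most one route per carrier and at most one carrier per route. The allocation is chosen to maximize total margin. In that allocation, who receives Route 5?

Talus receives Route 5.

Optimal: Ember→Route 3 ($106k), Brightly→Route 2 ($136k), Flint→Route 1 ($69k), Cove→Route 6 ($100k), Talus→Route 5 ($98k) — total 106+136+69+100+98 = $509k.
Column-greedy (each route in turn goes to its best remaining carrier) gives $440k, worse by 69.
Next-best assignment: Ember→Route 3, Brightly→Route 6, Flint→Route 1, Cove→Route 2, Talus→Route 5 = $493k.
Talus's own top route is Route 6 ($123k), but forcing Talus→Route 6 and reassigning the rest optimally gives only $483k — worse by 26.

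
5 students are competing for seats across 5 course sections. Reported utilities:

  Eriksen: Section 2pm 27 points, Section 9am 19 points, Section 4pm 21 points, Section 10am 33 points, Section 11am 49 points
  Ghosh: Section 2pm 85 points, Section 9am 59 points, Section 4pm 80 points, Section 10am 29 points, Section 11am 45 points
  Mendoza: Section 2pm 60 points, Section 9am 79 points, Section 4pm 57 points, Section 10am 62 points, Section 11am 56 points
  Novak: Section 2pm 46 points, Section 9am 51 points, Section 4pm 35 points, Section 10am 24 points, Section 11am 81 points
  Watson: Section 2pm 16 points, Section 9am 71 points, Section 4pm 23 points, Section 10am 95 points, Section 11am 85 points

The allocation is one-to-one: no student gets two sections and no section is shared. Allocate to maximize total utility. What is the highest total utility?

Optimal: Eriksen→Section 2pm (27 points), Ghosh→Section 4pm (80 points), Mendoza→Section 9am (79 points), Novak→Section 11am (81 points), Watson→Section 10am (95 points) — total 27+80+79+81+95 = 362 points.
Column-greedy (each section in turn goes to its best remaining student) gives 343 points, worse by 19.
Swapping Ghosh↔Watson (Ghosh→Section 10am 29 points, Watson→Section 4pm 23 points) loses 123.
Checked against all permutations: 362 points is optimal.

Maximum total: 362 points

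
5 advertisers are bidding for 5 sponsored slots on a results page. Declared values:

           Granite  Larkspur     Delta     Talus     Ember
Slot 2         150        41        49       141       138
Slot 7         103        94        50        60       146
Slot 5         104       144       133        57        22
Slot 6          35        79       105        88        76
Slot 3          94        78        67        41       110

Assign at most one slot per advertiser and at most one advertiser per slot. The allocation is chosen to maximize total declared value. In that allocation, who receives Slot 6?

Optimal: Granite→Slot 3 ($94), Larkspur→Slot 5 ($144), Delta→Slot 6 ($105), Talus→Slot 2 ($141), Ember→Slot 7 ($146) — total 94+144+105+141+146 = $630.
Max-entry greedy (repeatedly take the single best remaining cell) gives $586, worse by 44.
Delta's own top slot is Slot 5 ($133), but forcing Delta→Slot 5 and reassigning the rest optimally gives only $595 — worse by 35.

Delta receives Slot 6.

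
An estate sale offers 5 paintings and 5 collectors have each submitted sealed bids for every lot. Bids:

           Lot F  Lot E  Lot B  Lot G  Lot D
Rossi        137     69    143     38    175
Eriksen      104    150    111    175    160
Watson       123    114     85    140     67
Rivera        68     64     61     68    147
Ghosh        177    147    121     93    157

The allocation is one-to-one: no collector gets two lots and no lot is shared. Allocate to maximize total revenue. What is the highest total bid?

This is the linear assignment problem.
Optimal: Rossi→Lot B ($143), Eriksen→Lot E ($150), Watson→Lot G ($140), Rivera→Lot D ($147), Ghosh→Lot F ($177) — total 143+150+140+147+177 = $757.
Row-greedy (each collector in turn takes its best remaining lot) gives $658, worse by 99.
Next-best assignment: Rossi→Lot B, Eriksen→Lot G, Watson→Lot E, Rivera→Lot D, Ghosh→Lot F = $756.
Swapping Watson↔Rossi (Watson→Lot B $85, Rossi→Lot G $38) loses 160.

Max total: $757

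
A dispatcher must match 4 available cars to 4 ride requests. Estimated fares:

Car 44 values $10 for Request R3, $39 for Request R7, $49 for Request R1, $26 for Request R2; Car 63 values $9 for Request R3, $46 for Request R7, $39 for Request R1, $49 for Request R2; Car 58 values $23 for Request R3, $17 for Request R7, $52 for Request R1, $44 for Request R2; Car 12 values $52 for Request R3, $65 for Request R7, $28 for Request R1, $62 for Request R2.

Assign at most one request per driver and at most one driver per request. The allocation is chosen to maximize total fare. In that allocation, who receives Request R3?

Treat this as an assignment problem: match each driver to one request.
Optimal: Car 44→Request R7 ($39), Car 63→Request R2 ($49), Car 58→Request R1 ($52), Car 12→Request R3 ($52) — total 39+49+52+52 = $192.
Column-greedy (each request in turn goes to its best remaining driver) gives $176, worse by 16.
Car 12's own top request is Request R7 ($65), but forcing Car 12→Request R7 and reassigning the rest optimally gives only $186 — worse by 6.

Car 12 receives Request R3.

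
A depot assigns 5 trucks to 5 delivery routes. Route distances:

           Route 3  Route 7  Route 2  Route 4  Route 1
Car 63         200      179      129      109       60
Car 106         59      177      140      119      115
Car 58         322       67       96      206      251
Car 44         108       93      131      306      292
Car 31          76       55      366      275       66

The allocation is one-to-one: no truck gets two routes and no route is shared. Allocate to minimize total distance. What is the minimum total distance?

Minimum total: 423 km

Optimal: Car 63→Route 4 (109 km), Car 106→Route 3 (59 km), Car 58→Route 2 (96 km), Car 44→Route 7 (93 km), Car 31→Route 1 (66 km) — total 109+59+96+93+66 = 423 km.
Min-entry greedy (repeatedly take the single cheapest remaining cell) gives 576 km, worse by 153.
Next-best assignment: Car 63→Route 4, Car 106→Route 3, Car 58→Route 7, Car 44→Route 2, Car 31→Route 1 = 432 km.
Swapping Car 44↔Car 58 (Car 44→Route 2 131 km, Car 58→Route 7 67 km) adds 9.
No other one-to-one assignment undercuts 423 km.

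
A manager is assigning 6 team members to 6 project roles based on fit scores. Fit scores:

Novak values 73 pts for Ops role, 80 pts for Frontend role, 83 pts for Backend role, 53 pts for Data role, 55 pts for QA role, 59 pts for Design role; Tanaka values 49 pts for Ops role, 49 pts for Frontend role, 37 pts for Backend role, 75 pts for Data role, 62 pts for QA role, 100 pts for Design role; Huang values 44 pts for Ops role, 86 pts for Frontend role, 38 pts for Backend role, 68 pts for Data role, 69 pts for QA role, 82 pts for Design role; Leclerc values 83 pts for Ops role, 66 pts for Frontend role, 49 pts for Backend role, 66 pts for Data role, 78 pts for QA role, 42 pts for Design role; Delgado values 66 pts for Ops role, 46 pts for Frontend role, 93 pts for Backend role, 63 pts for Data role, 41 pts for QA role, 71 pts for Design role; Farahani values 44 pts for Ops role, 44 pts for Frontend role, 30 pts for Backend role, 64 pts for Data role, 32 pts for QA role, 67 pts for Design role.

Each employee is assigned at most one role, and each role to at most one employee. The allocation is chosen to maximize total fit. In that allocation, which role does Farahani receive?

Optimal: Novak→Ops role (73 pts), Tanaka→Design role (100 pts), Huang→Frontend role (86 pts), Leclerc→QA role (78 pts), Delgado→Backend role (93 pts), Farahani→Data role (64 pts) — total 73+100+86+78+93+64 = 494 pts.
Max-entry greedy (repeatedly take the single best remaining cell) gives 481 pts, worse by 13.
Every other assignment is strictly worse.
Farahani's own top role is Design role (67 pts), but forcing Farahani→Design role and reassigning the rest optimally gives only 472 pts — worse by 22.

Farahani receives Data role.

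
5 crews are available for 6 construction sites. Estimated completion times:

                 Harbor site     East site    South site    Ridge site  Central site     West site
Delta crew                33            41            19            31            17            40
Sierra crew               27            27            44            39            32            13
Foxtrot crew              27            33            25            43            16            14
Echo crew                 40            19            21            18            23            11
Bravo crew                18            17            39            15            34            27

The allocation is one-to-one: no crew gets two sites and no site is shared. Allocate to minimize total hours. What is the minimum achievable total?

Min total: 82 hours

Treat this as an assignment problem: match each crew to one site.
Optimal: Delta crew→South site (19 hours), Sierra crew→West site (13 hours), Foxtrot crew→Central site (16 hours), Echo crew→East site (19 hours), Bravo crew→Ridge site (15 hours) — total 19+13+16+19+15 = 82 hours.
Column-greedy (each site in turn goes to its cheapest remaining crew) gives 111 hours, worse by 29.
No other one-to-one assignment undercuts 82 hours.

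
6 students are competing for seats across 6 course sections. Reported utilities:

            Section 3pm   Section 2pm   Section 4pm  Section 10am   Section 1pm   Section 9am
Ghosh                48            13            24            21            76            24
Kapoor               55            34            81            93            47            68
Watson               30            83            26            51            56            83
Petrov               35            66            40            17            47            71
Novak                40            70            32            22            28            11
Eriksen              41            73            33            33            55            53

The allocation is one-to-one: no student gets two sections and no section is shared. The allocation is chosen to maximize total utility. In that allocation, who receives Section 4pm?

Petrov receives Section 4pm.

Optimal: Ghosh→Section 1pm (76 points), Kapoor→Section 10am (93 points), Watson→Section 9am (83 points), Petrov→Section 4pm (40 points), Novak→Section 3pm (40 points), Eriksen→Section 2pm (73 points) — total 76+93+83+40+40+73 = 405 points.
Row-greedy (each student in turn takes its best remaining section) gives 396 points, worse by 9.
Next-best assignment: Ghosh→Section 1pm, Kapoor→Section 10am, Watson→Section 9am, Petrov→Section 4pm, Novak→Section 2pm, Eriksen→Section 3pm = 403 points.
Swapping Novak↔Kapoor (Novak→Section 10am 22 points, Kapoor→Section 3pm 55 points) loses 56.
Petrov's own top section is Section 9am (71 points), but forcing Petrov→Section 9am and reassigning the rest optimally gives only 396 points — worse by 9.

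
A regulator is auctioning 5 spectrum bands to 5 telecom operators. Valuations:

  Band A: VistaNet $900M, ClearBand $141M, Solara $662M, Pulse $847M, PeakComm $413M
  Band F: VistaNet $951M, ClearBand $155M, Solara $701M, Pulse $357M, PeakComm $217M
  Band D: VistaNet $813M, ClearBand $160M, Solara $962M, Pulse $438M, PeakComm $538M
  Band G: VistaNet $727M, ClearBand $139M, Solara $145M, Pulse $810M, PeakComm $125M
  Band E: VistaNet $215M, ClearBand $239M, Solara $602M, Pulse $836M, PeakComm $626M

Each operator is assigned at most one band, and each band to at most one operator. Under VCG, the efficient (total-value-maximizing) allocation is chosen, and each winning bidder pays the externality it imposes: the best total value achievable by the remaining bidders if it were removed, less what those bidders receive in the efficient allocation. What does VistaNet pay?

Efficient allocation: VistaNet→Band F ($951M), ClearBand→Band G ($139M), Solara→Band D ($962M), Pulse→Band A ($847M), PeakComm→Band E ($626M); total welfare W = $3525M.
VistaNet receives Band F at value $951M, so the others get W − 951 = $2574M.
Without VistaNet: best allocation of the remaining 4 bidders over all 5 bands is ClearBand→Band F ($155M), Solara→Band D ($962M), Pulse→Band A ($847M), PeakComm→Band E ($626M), total $2590M.
VCG payment = (others' best without VistaNet) − (others' welfare with VistaNet) = 2590 − 2574 = $16M.

VistaNet pays $16M.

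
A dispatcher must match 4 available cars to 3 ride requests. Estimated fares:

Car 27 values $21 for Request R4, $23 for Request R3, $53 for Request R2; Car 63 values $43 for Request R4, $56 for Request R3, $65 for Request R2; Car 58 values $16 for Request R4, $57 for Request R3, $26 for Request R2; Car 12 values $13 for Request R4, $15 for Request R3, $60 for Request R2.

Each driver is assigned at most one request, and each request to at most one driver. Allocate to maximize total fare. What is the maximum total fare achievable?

Optimal: Car 63→Request R4 ($43), Car 58→Request R3 ($57), Car 12→Request R2 ($60) — total 43+57+60 = $160.
Max-entry greedy (repeatedly take the single best remaining cell) gives $143, worse by 17.
Next-best assignment: Car 63→Request R4, Car 58→Request R3, Car 27→Request R2 = $153.
Checked against all permutations: $160 is optimal.

Max total: $160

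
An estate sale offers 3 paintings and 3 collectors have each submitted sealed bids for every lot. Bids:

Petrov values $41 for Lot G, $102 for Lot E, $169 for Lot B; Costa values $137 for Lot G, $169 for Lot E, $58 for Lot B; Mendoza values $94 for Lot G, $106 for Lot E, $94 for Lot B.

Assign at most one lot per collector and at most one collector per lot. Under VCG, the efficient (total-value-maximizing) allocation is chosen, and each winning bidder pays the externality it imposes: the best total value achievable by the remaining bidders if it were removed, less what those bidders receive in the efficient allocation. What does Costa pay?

Efficient allocation: Petrov→Lot B ($169), Costa→Lot E ($169), Mendoza→Lot G ($94); total welfare W = $432.
Costa receives Lot E at value $169, so the others get W − 169 = $263.
Without Costa: best allocation of the remaining 2 bidders over all 3 lots is Petrov→Lot B ($169), Mendoza→Lot E ($106), total $275.
VCG payment = (others' best without Costa) − (others' welfare with Costa) = 275 − 263 = $12.

Costa pays $12.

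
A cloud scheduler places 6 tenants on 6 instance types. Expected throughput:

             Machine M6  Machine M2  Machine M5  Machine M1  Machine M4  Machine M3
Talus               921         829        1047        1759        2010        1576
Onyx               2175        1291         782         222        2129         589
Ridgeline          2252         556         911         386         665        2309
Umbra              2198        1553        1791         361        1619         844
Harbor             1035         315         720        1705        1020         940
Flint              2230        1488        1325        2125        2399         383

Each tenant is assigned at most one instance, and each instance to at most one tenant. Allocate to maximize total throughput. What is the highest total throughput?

Optimal: Talus→Machine M4 (2010 ops/s), Onyx→Machine M6 (2175 ops/s), Ridgeline→Machine M3 (2309 ops/s), Umbra→Machine M5 (1791 ops/s), Harbor→Machine M1 (1705 ops/s), Flint→Machine M2 (1488 ops/s) — total 2010+2175+2309+1791+1705+1488 = 11478 ops/s.
Next-best assignment: Talus→Machine M4, Onyx→Machine M2, Ridgeline→Machine M3, Umbra→Machine M5, Harbor→Machine M1, Flint→Machine M6 = 11336 ops/s.
Checked against all permutations: 11478 ops/s is optimal.

Maximum total: 11478 ops/s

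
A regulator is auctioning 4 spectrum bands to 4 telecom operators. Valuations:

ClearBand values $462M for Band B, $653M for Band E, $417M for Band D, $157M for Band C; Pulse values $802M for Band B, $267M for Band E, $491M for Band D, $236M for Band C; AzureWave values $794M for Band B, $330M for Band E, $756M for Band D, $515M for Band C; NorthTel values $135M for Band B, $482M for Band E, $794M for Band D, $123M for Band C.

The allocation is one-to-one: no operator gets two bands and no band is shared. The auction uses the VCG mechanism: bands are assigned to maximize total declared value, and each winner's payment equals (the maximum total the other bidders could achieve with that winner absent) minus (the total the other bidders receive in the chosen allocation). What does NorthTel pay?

Efficient allocation: ClearBand→Band E ($653M), Pulse→Band B ($802M), AzureWave→Band C ($515M), NorthTel→Band D ($794M); total welfare W = $2764M.
NorthTel receives Band D at value $794M, so the others get W − 794 = $1970M.
Without NorthTel: best allocation of the remaining 3 bidders over all 4 bands is ClearBand→Band E ($653M), Pulse→Band B ($802M), AzureWave→Band D ($756M), total $2211M.
VCG payment = (others' best without NorthTel) − (others' welfare with NorthTel) = 2211 − 1970 = $241M.

NorthTel pays $241M.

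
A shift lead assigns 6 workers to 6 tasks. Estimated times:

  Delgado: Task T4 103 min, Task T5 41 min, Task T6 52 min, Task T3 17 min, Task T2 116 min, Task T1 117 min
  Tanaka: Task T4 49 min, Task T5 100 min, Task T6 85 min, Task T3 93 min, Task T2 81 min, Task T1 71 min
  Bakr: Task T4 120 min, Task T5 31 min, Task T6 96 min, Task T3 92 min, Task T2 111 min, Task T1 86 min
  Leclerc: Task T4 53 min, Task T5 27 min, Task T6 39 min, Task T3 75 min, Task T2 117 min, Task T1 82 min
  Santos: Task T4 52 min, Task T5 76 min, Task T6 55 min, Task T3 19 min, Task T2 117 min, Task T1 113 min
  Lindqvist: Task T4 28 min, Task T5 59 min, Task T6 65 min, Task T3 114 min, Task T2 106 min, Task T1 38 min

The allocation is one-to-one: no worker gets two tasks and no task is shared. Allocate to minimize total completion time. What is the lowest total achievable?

This is the linear assignment problem.
Optimal: Delgado→Task T3 (17 min), Tanaka→Task T2 (81 min), Bakr→Task T5 (31 min), Leclerc→Task T6 (39 min), Santos→Task T4 (52 min), Lindqvist→Task T1 (38 min) — total 17+81+31+39+52+38 = 258 min.
Row-greedy (each worker in turn takes its cheapest remaining task) gives 355 min, worse by 97.

Min total: 258 min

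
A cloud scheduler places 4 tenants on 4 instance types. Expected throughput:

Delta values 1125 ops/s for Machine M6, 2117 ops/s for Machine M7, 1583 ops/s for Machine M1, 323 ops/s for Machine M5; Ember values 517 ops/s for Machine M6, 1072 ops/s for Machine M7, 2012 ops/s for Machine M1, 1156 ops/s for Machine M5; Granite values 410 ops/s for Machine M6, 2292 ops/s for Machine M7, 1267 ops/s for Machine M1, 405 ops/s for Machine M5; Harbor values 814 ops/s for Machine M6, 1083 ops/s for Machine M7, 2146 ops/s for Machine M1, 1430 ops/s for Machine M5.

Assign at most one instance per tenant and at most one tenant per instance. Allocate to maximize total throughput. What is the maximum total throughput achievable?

Maximum total: 6859 ops/s

Optimal: Delta→Machine M6 (1125 ops/s), Ember→Machine M1 (2012 ops/s), Granite→Machine M7 (2292 ops/s), Harbor→Machine M5 (1430 ops/s) — total 1125+2012+2292+1430 = 6859 ops/s.
Swapping Delta↔Ember (Delta→Machine M1 1583 ops/s, Ember→Machine M6 517 ops/s) loses 1037.
No other one-to-one assignment exceeds 6859 ops/s.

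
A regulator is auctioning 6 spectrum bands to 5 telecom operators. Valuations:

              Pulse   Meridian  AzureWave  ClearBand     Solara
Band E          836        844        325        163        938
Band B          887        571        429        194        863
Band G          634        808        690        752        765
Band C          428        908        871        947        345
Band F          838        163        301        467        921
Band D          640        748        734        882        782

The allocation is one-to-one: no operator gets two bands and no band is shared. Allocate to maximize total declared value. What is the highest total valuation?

Optimal: Pulse→Band B ($887M), Meridian→Band E ($844M), AzureWave→Band C ($871M), ClearBand→Band D ($882M), Solara→Band F ($921M) — total 887+844+871+882+921 = $4405M.
Max-entry greedy (repeatedly take the single best remaining cell) gives $4314M, worse by 91.
Next-best assignment: Pulse→Band B, Meridian→Band G, AzureWave→Band C, ClearBand→Band D, Solara→Band E = $4386M.

Max total: $4405M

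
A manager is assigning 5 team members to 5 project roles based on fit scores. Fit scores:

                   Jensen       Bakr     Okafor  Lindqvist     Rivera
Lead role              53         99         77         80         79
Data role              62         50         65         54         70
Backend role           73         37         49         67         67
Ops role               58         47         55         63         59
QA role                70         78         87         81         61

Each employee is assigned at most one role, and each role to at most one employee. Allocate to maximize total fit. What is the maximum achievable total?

Max total: 392 pts

This is a one-to-one assignment (maximum-weight bipartite matching).
Optimal: Jensen→Backend role (73 pts), Bakr→Lead role (99 pts), Okafor→QA role (87 pts), Lindqvist→Ops role (63 pts), Rivera→Data role (70 pts) — total 73+99+87+63+70 = 392 pts.
Next-best assignment: Jensen→Ops role, Bakr→Lead role, Okafor→QA role, Lindqvist→Backend role, Rivera→Data role = 381 pts.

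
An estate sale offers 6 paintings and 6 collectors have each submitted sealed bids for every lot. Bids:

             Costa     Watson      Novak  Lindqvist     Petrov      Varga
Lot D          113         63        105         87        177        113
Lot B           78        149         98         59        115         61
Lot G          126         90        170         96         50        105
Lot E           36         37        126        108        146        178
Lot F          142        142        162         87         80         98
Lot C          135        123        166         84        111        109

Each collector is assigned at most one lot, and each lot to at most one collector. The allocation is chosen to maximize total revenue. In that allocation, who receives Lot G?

Lindqvist receives Lot G.

Optimal: Costa→Lot F ($142), Watson→Lot B ($149), Novak→Lot C ($166), Lindqvist→Lot G ($96), Petrov→Lot D ($177), Varga→Lot E ($178) — total 142+149+166+96+177+178 = $908.
Column-greedy (each lot in turn goes to its best remaining collector) gives $900, worse by 8.
Next-best assignment: Costa→Lot F, Watson→Lot B, Novak→Lot G, Lindqvist→Lot C, Petrov→Lot D, Varga→Lot E = $900.
Lindqvist's own top lot is Lot E ($108), but forcing Lindqvist→Lot E and reassigning the rest optimally gives only $855 — worse by 53.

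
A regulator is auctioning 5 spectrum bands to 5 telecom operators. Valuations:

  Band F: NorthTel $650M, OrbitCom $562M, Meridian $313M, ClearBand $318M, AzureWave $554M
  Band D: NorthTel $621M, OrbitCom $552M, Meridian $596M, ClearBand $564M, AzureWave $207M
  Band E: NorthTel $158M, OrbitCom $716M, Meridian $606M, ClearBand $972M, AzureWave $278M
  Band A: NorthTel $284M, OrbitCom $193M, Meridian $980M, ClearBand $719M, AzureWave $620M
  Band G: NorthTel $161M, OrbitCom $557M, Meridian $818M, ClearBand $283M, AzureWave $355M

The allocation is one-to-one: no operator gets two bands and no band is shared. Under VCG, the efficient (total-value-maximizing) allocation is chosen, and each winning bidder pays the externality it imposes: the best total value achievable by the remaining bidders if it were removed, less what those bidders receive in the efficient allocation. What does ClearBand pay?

ClearBand pays $159M.

Efficient allocation: NorthTel→Band D ($621M), OrbitCom→Band G ($557M), Meridian→Band A ($980M), ClearBand→Band E ($972M), AzureWave→Band F ($554M); total welfare W = $3684M.
ClearBand receives Band E at value $972M, so the others get W − 972 = $2712M.
Without ClearBand: best allocation of the remaining 4 bidders over all 5 bands is NorthTel→Band D ($621M), OrbitCom→Band E ($716M), Meridian→Band A ($980M), AzureWave→Band F ($554M), total $2871M.
VCG payment = (others' best without ClearBand) − (others' welfare with ClearBand) = 2871 − 2712 = $159M.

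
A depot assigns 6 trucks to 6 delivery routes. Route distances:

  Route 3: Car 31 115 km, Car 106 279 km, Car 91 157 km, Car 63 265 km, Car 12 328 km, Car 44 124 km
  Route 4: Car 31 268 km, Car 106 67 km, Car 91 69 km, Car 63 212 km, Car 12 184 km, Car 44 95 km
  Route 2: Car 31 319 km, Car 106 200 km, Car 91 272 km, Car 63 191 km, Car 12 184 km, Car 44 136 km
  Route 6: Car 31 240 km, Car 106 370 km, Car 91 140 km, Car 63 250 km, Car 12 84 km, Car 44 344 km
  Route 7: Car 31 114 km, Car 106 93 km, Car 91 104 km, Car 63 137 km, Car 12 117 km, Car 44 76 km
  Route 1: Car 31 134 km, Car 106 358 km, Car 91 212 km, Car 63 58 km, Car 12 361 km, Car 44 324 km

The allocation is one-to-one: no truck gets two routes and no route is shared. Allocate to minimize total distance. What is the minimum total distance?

Optimal: Car 31→Route 3 (115 km), Car 106→Route 7 (93 km), Car 91→Route 4 (69 km), Car 63→Route 1 (58 km), Car 12→Route 6 (84 km), Car 44→Route 2 (136 km) — total 115+93+69+58+84+136 = 555 km.
Min-entry greedy (repeatedly take the single cheapest remaining cell) gives 672 km, worse by 117.
Next-best assignment: Car 31→Route 3, Car 106→Route 4, Car 91→Route 7, Car 63→Route 1, Car 12→Route 6, Car 44→Route 2 = 564 km.
Swapping Car 12↔Car 31 (Car 12→Route 3 328 km, Car 31→Route 6 240 km) adds 369.

Minimum total: 555 km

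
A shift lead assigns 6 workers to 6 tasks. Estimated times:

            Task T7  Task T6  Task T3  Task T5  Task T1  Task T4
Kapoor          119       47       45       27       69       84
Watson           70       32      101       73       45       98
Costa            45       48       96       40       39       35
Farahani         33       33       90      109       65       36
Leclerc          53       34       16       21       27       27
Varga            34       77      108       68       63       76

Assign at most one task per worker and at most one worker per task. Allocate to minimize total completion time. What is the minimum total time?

Minimum total: 184 min

This is the linear assignment problem.
Optimal: Kapoor→Task T5 (27 min), Watson→Task T6 (32 min), Costa→Task T1 (39 min), Farahani→Task T4 (36 min), Leclerc→Task T3 (16 min), Varga→Task T7 (34 min) — total 27+32+39+36+16+34 = 184 min.
Row-greedy (each worker in turn takes its cheapest remaining task) gives 206 min, worse by 22.
Next-best assignment: Kapoor→Task T5, Watson→Task T1, Costa→Task T4, Farahani→Task T6, Leclerc→Task T3, Varga→Task T7 = 190 min.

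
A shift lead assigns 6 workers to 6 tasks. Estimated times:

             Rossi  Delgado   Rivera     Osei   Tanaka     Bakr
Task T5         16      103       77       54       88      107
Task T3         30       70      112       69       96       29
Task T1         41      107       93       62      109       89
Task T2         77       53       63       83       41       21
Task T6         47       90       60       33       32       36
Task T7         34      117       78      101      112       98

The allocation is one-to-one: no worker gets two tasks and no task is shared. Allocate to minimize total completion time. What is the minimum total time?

This is a one-to-one assignment (minimum-cost bipartite matching).
Optimal: Rossi→Task T5 (16 min), Delgado→Task T2 (53 min), Rivera→Task T7 (78 min), Osei→Task T1 (62 min), Tanaka→Task T6 (32 min), Bakr→Task T3 (29 min) — total 16+53+78+62+32+29 = 270 min.
Min-entry greedy (repeatedly take the single cheapest remaining cell) gives 279 min, worse by 9.
Swapping Osei↔Rossi (Osei→Task T5 54 min, Rossi→Task T1 41 min) adds 17.

Min total: 270 min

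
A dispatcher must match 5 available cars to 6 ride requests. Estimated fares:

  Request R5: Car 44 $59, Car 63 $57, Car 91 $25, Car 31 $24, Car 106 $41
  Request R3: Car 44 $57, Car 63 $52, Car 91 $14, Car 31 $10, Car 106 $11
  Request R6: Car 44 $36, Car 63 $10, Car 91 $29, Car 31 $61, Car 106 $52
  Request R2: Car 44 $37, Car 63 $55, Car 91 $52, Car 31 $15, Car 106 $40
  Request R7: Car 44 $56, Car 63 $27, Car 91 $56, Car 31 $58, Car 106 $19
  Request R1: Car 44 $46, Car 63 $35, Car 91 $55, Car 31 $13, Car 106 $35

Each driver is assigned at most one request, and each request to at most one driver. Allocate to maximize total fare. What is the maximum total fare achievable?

Optimal: Car 44→Request R5 ($59), Car 63→Request R2 ($55), Car 91→Request R1 ($55), Car 31→Request R7 ($58), Car 106→Request R6 ($52) — total 59+55+55+58+52 = $279.
Row-greedy (each driver in turn takes its best remaining request) gives $266, worse by 13.
Swapping Car 31↔Car 106 (Car 31→Request R6 $61, Car 106→Request R7 $19) loses 30.

Max total: $279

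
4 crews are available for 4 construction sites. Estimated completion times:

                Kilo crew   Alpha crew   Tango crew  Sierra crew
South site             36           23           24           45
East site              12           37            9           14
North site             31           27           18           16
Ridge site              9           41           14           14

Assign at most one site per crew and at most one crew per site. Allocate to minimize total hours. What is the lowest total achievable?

Optimal: Kilo crew→Ridge site (9 hours), Alpha crew→South site (23 hours), Tango crew→East site (9 hours), Sierra crew→North site (16 hours) — total 9+23+9+16 = 57 hours.

Min total: 57 hours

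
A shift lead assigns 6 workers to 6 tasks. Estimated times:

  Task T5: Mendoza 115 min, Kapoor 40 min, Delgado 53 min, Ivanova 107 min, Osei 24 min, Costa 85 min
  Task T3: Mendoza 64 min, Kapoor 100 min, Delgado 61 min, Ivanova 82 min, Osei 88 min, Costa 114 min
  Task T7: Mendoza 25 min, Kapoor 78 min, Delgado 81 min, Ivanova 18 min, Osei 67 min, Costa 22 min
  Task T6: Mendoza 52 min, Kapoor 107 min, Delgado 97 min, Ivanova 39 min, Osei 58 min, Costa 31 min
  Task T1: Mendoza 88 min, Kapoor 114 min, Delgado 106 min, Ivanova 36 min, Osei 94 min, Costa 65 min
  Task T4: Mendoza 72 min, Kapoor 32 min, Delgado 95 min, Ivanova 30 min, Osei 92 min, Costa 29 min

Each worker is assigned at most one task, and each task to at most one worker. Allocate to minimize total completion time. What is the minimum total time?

Optimal: Mendoza→Task T7 (25 min), Kapoor→Task T4 (32 min), Delgado→Task T3 (61 min), Ivanova→Task T1 (36 min), Osei→Task T5 (24 min), Costa→Task T6 (31 min) — total 25+32+61+36+24+31 = 209 min.
Min-entry greedy (repeatedly take the single cheapest remaining cell) gives 298 min, worse by 89.
Next-best assignment: Mendoza→Task T6, Kapoor→Task T4, Delgado→Task T3, Ivanova→Task T1, Osei→Task T5, Costa→Task T7 = 227 min.
No other one-to-one assignment undercuts 209 min.

Min total: 209 min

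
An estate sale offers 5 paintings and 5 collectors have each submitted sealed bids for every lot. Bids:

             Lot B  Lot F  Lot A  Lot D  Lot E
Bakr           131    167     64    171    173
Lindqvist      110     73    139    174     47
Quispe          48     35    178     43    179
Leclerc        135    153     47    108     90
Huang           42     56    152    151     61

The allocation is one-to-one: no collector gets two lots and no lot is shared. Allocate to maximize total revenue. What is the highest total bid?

Optimal: Bakr→Lot F ($167), Lindqvist→Lot D ($174), Quispe→Lot E ($179), Leclerc→Lot B ($135), Huang→Lot A ($152) — total 167+174+179+135+152 = $807.
Next-best assignment: Bakr→Lot B, Lindqvist→Lot D, Quispe→Lot E, Leclerc→Lot F, Huang→Lot A = $789.

Max total: $807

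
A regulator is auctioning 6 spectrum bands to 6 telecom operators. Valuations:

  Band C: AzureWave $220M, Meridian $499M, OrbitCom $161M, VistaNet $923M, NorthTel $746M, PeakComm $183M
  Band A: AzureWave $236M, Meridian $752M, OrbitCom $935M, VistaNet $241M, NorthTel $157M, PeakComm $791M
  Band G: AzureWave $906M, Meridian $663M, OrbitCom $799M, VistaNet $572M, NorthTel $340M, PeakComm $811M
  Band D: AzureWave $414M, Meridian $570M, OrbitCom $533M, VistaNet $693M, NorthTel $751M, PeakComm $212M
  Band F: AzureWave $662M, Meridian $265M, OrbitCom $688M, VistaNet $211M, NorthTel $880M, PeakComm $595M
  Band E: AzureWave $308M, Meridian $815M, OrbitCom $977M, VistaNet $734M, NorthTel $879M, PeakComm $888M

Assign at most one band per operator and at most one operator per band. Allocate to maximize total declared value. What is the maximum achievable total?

Maximum total: $5102M

Treat this as an assignment problem: match each operator to one band.
Optimal: AzureWave→Band G ($906M), Meridian→Band D ($570M), OrbitCom→Band A ($935M), VistaNet→Band C ($923M), NorthTel→Band F ($880M), PeakComm→Band E ($888M) — total 906+570+935+923+880+888 = $5102M.
Max-entry greedy (repeatedly take the single best remaining cell) gives $5047M, worse by 55.
Swapping VistaNet↔PeakComm (VistaNet→Band E $734M, PeakComm→Band C $183M) loses 894.
Every other assignment is strictly worse.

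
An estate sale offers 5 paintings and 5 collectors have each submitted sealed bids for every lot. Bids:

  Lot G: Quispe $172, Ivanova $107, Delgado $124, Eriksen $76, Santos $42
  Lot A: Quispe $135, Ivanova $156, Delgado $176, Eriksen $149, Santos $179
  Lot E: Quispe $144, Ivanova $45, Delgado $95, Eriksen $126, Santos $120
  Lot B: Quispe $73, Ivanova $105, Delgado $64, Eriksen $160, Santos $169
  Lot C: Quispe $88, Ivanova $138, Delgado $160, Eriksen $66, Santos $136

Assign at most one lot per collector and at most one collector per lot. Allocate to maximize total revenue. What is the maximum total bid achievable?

Optimal: Quispe→Lot G ($172), Ivanova→Lot A ($156), Delgado→Lot C ($160), Eriksen→Lot E ($126), Santos→Lot B ($169) — total 172+156+160+126+169 = $783.
Column-greedy (each lot in turn goes to its best remaining collector) gives $742, worse by 41.
Next-best assignment: Quispe→Lot G, Ivanova→Lot C, Delgado→Lot A, Eriksen→Lot E, Santos→Lot B = $781.

Maximum total: $783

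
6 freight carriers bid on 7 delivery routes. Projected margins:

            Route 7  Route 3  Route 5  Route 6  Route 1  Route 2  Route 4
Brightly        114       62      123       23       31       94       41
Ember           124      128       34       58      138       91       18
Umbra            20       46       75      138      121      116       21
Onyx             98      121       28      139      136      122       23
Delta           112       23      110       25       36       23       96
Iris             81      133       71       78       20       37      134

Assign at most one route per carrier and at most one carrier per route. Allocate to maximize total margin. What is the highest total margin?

Optimal: Brightly→Route 5 ($123k), Ember→Route 3 ($128k), Umbra→Route 6 ($138k), Onyx→Route 1 ($136k), Delta→Route 7 ($112k), Iris→Route 4 ($134k) — total 123+128+138+136+112+134 = $771k.
Row-greedy (each carrier in turn takes its best remaining route) gives $767k, worse by 4.
Swapping Umbra↔Delta (Umbra→Route 7 $20k, Delta→Route 6 $25k) loses 205.

Maximum total: $771k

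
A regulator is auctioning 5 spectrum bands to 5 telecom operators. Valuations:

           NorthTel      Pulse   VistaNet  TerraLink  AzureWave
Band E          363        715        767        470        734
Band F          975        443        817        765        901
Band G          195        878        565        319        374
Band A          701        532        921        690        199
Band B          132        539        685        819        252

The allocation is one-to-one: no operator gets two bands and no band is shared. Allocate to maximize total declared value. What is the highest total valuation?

Treat this as an assignment problem: match each operator to one band.
Optimal: NorthTel→Band F ($975M), Pulse→Band G ($878M), VistaNet→Band A ($921M), TerraLink→Band B ($819M), AzureWave→Band E ($734M) — total 975+878+921+819+734 = $4327M.
Checked against all permutations: $4327M is optimal.

Maximum total: $4327M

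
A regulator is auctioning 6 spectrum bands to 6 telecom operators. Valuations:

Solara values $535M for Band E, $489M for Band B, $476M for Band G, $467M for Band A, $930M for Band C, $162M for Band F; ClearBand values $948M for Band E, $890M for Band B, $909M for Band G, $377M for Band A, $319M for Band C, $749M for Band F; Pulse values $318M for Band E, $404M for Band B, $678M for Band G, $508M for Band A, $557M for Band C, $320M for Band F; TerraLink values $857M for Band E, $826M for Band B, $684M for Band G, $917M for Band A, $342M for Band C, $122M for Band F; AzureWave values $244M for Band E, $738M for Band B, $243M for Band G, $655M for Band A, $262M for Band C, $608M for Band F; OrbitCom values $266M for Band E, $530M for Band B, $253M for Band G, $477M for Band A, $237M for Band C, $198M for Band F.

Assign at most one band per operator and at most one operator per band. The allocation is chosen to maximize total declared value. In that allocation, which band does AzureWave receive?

AzureWave receives Band F.

Optimal: Solara→Band C ($930M), ClearBand→Band E ($948M), Pulse→Band G ($678M), TerraLink→Band A ($917M), AzureWave→Band F ($608M), OrbitCom→Band B ($530M) — total 930+948+678+917+608+530 = $4611M.
Row-greedy (each operator in turn takes its best remaining band) gives $4409M, worse by 202.
Next-best assignment: Solara→Band C, ClearBand→Band E, Pulse→Band G, TerraLink→Band B, AzureWave→Band F, OrbitCom→Band A = $4467M.
AzureWave's own top band is Band B ($738M), but forcing AzureWave→Band B and reassigning the rest optimally gives only $4429M — worse by 182.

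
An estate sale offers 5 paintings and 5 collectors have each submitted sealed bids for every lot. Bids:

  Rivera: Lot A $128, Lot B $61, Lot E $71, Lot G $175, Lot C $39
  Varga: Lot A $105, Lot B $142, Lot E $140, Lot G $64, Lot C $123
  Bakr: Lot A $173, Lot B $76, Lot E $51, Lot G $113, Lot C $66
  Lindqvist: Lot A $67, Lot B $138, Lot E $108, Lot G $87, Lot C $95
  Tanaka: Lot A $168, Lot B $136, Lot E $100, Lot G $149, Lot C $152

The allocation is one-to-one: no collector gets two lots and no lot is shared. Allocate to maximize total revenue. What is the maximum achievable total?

This is the linear assignment problem.
Optimal: Rivera→Lot G ($175), Varga→Lot E ($140), Bakr→Lot A ($173), Lindqvist→Lot B ($138), Tanaka→Lot C ($152) — total 175+140+173+138+152 = $778.
Row-greedy (each collector in turn takes its best remaining lot) gives $750, worse by 28.
Next-best assignment: Rivera→Lot G, Varga→Lot B, Bakr→Lot A, Lindqvist→Lot E, Tanaka→Lot C = $750.
Swapping Rivera↔Varga (Rivera→Lot E $71, Varga→Lot G $64) loses 180.

Max total: $778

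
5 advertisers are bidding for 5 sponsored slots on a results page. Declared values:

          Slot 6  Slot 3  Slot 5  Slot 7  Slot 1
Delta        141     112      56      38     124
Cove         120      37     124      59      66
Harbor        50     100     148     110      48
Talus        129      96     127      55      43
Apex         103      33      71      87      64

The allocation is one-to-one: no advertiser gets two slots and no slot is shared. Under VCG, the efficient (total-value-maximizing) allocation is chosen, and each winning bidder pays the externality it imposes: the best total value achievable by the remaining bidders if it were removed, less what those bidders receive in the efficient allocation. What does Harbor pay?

Harbor pays $37.

Efficient allocation: Delta→Slot 1 ($124), Cove→Slot 6 ($120), Harbor→Slot 5 ($148), Talus→Slot 3 ($96), Apex→Slot 7 ($87); total welfare W = $575.
Harbor receives Slot 5 at value $148, so the others get W − 148 = $427.
Without Harbor: best allocation of the remaining 4 bidders over all 5 slots is Delta→Slot 1 ($124), Cove→Slot 5 ($124), Talus→Slot 6 ($129), Apex→Slot 7 ($87), total $464.
VCG payment = (others' best without Harbor) − (others' welfare with Harbor) = 464 − 427 = $37.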